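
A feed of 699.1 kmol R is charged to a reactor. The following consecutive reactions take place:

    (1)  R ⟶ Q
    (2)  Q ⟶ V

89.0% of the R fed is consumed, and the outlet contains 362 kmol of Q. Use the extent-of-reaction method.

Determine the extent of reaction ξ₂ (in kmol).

ξ₂ = 260 kmol

Conversion of R: R consumed = 1ξ₁ = 0.89 × 699.1 → ξ₁ = 622.2 kmol.
Q balance: n_Q = 0 + 1ξ₁ − 1ξ₂ = 362 → ξ₂ = (1·622.2 − 362)/1 = 260.2 kmol.
Outlet amounts (n = n₀ + Σ ν·ξ):
  R: 699.1 − 1(622.2) = 76.9
  Q: 0 + 1(622.2) − 1(260.2) = 362
  V: 0 + 1(260.2) = 260.2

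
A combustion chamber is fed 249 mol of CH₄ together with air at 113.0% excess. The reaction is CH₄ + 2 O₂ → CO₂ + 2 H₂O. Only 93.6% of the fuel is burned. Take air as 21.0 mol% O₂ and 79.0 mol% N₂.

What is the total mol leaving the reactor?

Stoichiometric O₂ = 2 × 249 = 498 mol; O₂ fed = 498 × 2.130 = 1061 mol.
N₂ fed = 1061 × 79/21 = 3990 mol.
Fuel reacted = 0.936 × 249 → ξ = 233.1 mol.
Outlet (n = n₀ + ν ξ):
  CH₄: 249 − 1(233.1) = 15.94
  O₂: 1061 − 2(233.1) = 594.6
  N₂: 3990 (inert)
  CO₂: 0 + 1(233.1) = 233.1
  H₂O: 0 + 2(233.1) = 466.1
Total out = 15.94 + 594.6 + 3990 + 233.1 + 466.1 = 5300 mol.

5300 mol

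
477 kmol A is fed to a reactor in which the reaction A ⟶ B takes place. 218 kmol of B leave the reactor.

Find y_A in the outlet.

For B: n = n₀ + 1ξ → 218 = 0 + 1ξ, giving ξ = 218 kmol.
Outlet amounts (n = n₀ + ν ξ):
  A: 477 − 1(218) = 259
  B: 0 + 1(218) = 218
Total out = 477 kmol; y_A = 259 / 477 = 0.543.

0.543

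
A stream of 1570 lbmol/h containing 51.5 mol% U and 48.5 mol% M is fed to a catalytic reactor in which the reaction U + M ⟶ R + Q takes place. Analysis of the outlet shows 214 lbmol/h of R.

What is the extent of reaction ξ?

For R: n = n₀ + 1ξ → 214 = 0 + 1ξ, giving ξ = 214 lbmol/h.
Outlet amounts (n = n₀ + ν ξ):
  U: 808.5 − 1(214) = 594.5
  M: 761.5 − 1(214) = 547.5
  R: 0 + 1(214) = 214
  Q: 0 + 1(214) = 214

ξ = 214 lbmol/h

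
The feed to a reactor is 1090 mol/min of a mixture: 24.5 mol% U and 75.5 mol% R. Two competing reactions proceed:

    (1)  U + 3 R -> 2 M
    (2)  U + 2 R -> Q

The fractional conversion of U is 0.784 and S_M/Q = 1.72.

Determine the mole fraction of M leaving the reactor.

Conversion of U: U consumed = 0.784 × 267.1 = 209.4 mol/min = 1ξ₁ + 1ξ₂.
Selectivity: 2ξ₁ / (1ξ₂) = 1.72 → ξ₁ = 0.86 ξ₂.
Substitute: (1·0.86 + 1) ξ₂ = 209.4 → ξ₂ = 112.6 mol/min, ξ₁ = 96.8 mol/min.
Outlet amounts (n = n₀ + Σ ν·ξ):
  U: 267.1 − 1(96.8) − 1(112.6) = 57.68
  R: 823 − 3(96.8) − 2(112.6) = 307.4
  M: 0 + 2(96.8) = 193.6
  Q: 0 + 1(112.6) = 112.6
Total out = 671.3 mol/min; y_M = 193.6 / 671.3 = 0.2884.

0.288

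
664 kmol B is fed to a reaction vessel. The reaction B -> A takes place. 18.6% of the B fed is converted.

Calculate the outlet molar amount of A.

B reacted = 0.186 × 664 = 123.5 kmol; ν_B = −1, so ξ = 123.5/1 = 123.5 kmol.
Outlet amounts (n = n₀ + ν ξ):
  B: 664 − 1(123.5) = 540.5
  A: 0 + 1(123.5) = 123.5

124 kmol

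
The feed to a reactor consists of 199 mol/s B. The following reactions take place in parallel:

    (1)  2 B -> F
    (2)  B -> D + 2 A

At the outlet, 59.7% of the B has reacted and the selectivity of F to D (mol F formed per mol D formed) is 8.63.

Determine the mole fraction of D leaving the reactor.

Conversion of B: B consumed = 0.597 × 199 = 118.8 mol/s = 2ξ₁ + 1ξ₂.
Selectivity: 1ξ₁ / (1ξ₂) = 8.63 → ξ₁ = 8.63 ξ₂.
Substitute: (2·8.63 + 1) ξ₂ = 118.8 → ξ₂ = 6.506 mol/s, ξ₁ = 56.15 mol/s.
Outlet amounts (n = n₀ + Σ ν·ξ):
  B: 199 − 2(56.15) − 1(6.506) = 80.2
  F: 0 + 1(56.15) = 56.15
  D: 0 + 1(6.506) = 6.506
  A: 0 + 2(6.506) = 13.01
Total out = 155.9 mol/s; y_D = 6.506 / 155.9 = 0.04174.

0.0417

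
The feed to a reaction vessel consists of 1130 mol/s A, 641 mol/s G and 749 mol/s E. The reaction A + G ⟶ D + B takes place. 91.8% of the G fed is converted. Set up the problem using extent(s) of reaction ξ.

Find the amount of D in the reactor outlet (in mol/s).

588 mol/s

G reacted = 0.918 × 641 = 588.4 mol/s; ν_G = −1, so ξ = 588.4/1 = 588.4 mol/s.
Outlet amounts (n = n₀ + ν ξ):
  A: 1130 − 1(588.4) = 541.6
  G: 641 − 1(588.4) = 52.56
  D: 0 + 1(588.4) = 588.4
  B: 0 + 1(588.4) = 588.4
  E: 749 (inert)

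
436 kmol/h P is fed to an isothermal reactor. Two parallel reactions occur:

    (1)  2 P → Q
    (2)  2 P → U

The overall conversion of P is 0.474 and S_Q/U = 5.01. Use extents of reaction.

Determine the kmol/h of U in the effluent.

17.2 kmol/h

Conversion of P: P consumed = 0.474 × 436 = 206.7 kmol/h = 2ξ₁ + 2ξ₂.
Selectivity: 1ξ₁ / (1ξ₂) = 5.01 → ξ₁ = 5.01 ξ₂.
Substitute: (2·5.01 + 2) ξ₂ = 206.7 → ξ₂ = 17.19 kmol/h, ξ₁ = 86.14 kmol/h.
Outlet amounts (n = n₀ + Σ ν·ξ):
  P: 436 − 2(86.14) − 2(17.19) = 229.3
  Q: 0 + 1(86.14) = 86.14
  U: 0 + 1(17.19) = 17.19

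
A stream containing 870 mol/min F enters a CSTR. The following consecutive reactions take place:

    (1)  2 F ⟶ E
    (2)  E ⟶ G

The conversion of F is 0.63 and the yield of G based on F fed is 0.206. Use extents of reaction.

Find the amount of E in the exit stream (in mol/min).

94.8 mol/min

Conversion of F: F consumed = 2ξ₁ = 0.63 × 870 → ξ₁ = 274.1 mol/min.
Yield of G: 1ξ₂ / 870 = 0.206 → ξ₂ = 179.2 mol/min.
Outlet amounts (n = n₀ + Σ ν·ξ):
  F: 870 − 2(274.1) = 321.9
  E: 0 + 1(274.1) − 1(179.2) = 94.83
  G: 0 + 1(179.2) = 179.2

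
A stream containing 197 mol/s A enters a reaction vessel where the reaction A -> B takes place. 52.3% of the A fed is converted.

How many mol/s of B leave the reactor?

A reacted = 0.523 × 197 = 103 mol/s; ν_A = −1, so ξ = 103/1 = 103 mol/s.
Outlet amounts (n = n₀ + ν ξ):
  A: 197 − 1(103) = 93.97
  B: 0 + 1(103) = 103

103 mol/s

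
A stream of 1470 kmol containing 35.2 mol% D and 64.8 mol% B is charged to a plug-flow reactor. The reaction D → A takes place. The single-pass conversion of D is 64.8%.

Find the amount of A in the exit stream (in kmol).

335 kmol

D reacted = 0.648 × 517.4 = 335.3 kmol; ν_D = −1, so ξ = 335.3/1 = 335.3 kmol.
Outlet amounts (n = n₀ + ν ξ):
  D: 517.4 − 1(335.3) = 182.1
  A: 0 + 1(335.3) = 335.3
  B: 952.6 (inert)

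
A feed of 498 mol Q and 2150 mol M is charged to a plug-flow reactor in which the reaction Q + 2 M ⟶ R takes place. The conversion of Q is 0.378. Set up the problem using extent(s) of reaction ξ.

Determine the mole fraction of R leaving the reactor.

0.0829

Q reacted = 0.378 × 498 = 188.2 mol; ν_Q = −1, so ξ = 188.2/1 = 188.2 mol.
Outlet amounts (n = n₀ + ν ξ):
  Q: 498 − 1(188.2) = 309.8
  M: 2150 − 2(188.2) = 1774
  R: 0 + 1(188.2) = 188.2
Total out = 2272 mol; y_R = 188.2 / 2272 = 0.08287.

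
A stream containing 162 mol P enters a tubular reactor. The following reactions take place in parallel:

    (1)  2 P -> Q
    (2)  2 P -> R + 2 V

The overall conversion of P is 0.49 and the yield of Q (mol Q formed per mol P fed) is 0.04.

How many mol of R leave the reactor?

Yield of Q: 1ξ₁ / 162 = 0.04 → ξ₁ = 6.48 mol.
Conversion of P: 2ξ₁ + 2ξ₂ = 0.49 × 162 = 79.38 → ξ₂ = 33.21 mol.
Outlet amounts (n = n₀ + Σ ν·ξ):
  P: 162 − 2(6.48) − 2(33.21) = 82.62
  Q: 0 + 1(6.48) = 6.48
  R: 0 + 1(33.21) = 33.21
  V: 0 + 2(33.21) = 66.42

33.2 mol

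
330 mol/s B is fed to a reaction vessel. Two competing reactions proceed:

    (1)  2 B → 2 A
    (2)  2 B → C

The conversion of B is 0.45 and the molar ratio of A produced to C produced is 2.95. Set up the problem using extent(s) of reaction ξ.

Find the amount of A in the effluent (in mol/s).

88.5 mol/s

Conversion of B: B consumed = 0.45 × 330 = 148.5 mol/s = 2ξ₁ + 2ξ₂.
Selectivity: 2ξ₁ / (1ξ₂) = 2.95 → ξ₁ = 1.475 ξ₂.
Substitute: (2·1.475 + 2) ξ₂ = 148.5 → ξ₂ = 30 mol/s, ξ₁ = 44.25 mol/s.
Outlet amounts (n = n₀ + Σ ν·ξ):
  B: 330 − 2(44.25) − 2(30) = 181.5
  A: 0 + 2(44.25) = 88.5
  C: 0 + 1(30) = 30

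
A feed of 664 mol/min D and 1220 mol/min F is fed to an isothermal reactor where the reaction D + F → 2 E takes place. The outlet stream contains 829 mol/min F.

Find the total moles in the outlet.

For F: n = n₀ − 1ξ → 829 = 1220 − 1ξ, giving ξ = 391 mol/min.
Outlet amounts (n = n₀ + ν ξ):
  D: 664 − 1(391) = 273
  F: 1220 − 1(391) = 829
  E: 0 + 2(391) = 782
Total out = 273 + 829 + 782 = 1884 mol/min.

1880 mol/min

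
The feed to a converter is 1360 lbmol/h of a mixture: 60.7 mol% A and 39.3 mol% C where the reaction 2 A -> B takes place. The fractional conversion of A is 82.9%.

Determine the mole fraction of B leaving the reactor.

0.336

A reacted = 0.829 × 825.5 = 684.4 lbmol/h; ν_A = −2, so ξ = 684.4/2 = 342.2 lbmol/h.
Outlet amounts (n = n₀ + ν ξ):
  A: 825.5 − 2(342.2) = 141.2
  B: 0 + 1(342.2) = 342.2
  C: 534.5 (inert)
Total out = 1018 lbmol/h; y_B = 342.2 / 1018 = 0.3362.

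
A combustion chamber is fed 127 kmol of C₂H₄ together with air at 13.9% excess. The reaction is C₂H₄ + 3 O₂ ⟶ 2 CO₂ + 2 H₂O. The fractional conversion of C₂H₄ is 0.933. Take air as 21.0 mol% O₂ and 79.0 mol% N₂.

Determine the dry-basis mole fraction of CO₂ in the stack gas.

0.121

Stoichiometric O₂ = 3 × 127 = 381 kmol; O₂ fed = 381 × 1.139 = 434 kmol.
N₂ fed = 434 × 79/21 = 1633 kmol.
Fuel reacted = 0.933 × 127 → ξ = 118.5 kmol.
Outlet (n = n₀ + ν ξ):
  C₂H₄: 127 − 1(118.5) = 8.509
  O₂: 434 − 3(118.5) = 78.49
  N₂: 1633 (inert)
  CO₂: 0 + 2(118.5) = 237
  H₂O: 0 + 2(118.5) = 237
Dry total = 1956 kmol; y_CO₂ (dry) = 237 / 1956 = 0.1211.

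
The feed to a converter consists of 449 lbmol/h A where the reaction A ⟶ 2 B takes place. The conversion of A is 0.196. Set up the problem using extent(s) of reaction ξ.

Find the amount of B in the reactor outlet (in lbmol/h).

A reacted = 0.196 × 449 = 88 lbmol/h; ν_A = −1, so ξ = 88/1 = 88 lbmol/h.
Outlet amounts (n = n₀ + ν ξ):
  A: 449 − 1(88) = 361
  B: 0 + 2(88) = 176

176 lbmol/h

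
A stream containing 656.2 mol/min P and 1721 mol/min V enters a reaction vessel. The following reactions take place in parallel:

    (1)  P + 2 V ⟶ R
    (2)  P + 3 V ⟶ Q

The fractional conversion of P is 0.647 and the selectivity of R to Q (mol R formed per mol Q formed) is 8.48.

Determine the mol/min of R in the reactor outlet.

Conversion of P: P consumed = 0.647 × 656.2 = 424.6 mol/min = 1ξ₁ + 1ξ₂.
Selectivity: 1ξ₁ / (1ξ₂) = 8.48 → ξ₁ = 8.48 ξ₂.
Substitute: (1·8.48 + 1) ξ₂ = 424.6 → ξ₂ = 44.78 mol/min, ξ₁ = 379.8 mol/min.
Outlet amounts (n = n₀ + Σ ν·ξ):
  P: 656.2 − 1(379.8) − 1(44.78) = 231.6
  V: 1721 − 2(379.8) − 3(44.78) = 827.1
  R: 0 + 1(379.8) = 379.8
  Q: 0 + 1(44.78) = 44.78

380 mol/min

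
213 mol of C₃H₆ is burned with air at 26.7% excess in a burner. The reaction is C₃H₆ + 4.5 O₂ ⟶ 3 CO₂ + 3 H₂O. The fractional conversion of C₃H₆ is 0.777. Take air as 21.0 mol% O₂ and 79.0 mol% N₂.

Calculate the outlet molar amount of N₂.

4570 mol

Stoichiometric O₂ = 4.5 × 213 = 958.5 mol; O₂ fed = 958.5 × 1.267 = 1214 mol.
N₂ fed = 1214 × 79/21 = 4569 mol.
Fuel reacted = 0.777 × 213 → ξ = 165.5 mol.
Outlet (n = n₀ + ν ξ):
  C₃H₆: 213 − 1(165.5) = 47.5
  O₂: 1214 − 4.5(165.5) = 469.7
  N₂: 4569 (inert)
  CO₂: 0 + 3(165.5) = 496.5
  H₂O: 0 + 3(165.5) = 496.5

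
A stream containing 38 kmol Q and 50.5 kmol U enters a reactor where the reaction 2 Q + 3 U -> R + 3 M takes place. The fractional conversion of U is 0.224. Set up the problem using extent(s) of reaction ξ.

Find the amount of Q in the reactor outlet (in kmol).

30.5 kmol

U reacted = 0.224 × 50.5 = 11.31 kmol; ν_U = −3, so ξ = 11.31/3 = 3.771 kmol.
Outlet amounts (n = n₀ + ν ξ):
  Q: 38 − 2(3.771) = 30.46
  U: 50.5 − 3(3.771) = 39.19
  R: 0 + 1(3.771) = 3.771
  M: 0 + 3(3.771) = 11.31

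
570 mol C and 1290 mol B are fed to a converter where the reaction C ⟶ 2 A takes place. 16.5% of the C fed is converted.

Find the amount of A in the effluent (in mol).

188 mol

C reacted = 0.165 × 570 = 94.05 mol; ν_C = −1, so ξ = 94.05/1 = 94.05 mol.
Outlet amounts (n = n₀ + ν ξ):
  C: 570 − 1(94.05) = 475.9
  A: 0 + 2(94.05) = 188.1
  B: 1290 (inert)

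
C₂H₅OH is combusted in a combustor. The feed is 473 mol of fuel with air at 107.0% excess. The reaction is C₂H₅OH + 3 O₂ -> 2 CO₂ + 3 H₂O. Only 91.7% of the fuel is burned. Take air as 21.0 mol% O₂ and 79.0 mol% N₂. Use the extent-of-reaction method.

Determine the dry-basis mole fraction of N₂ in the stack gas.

Stoichiometric O₂ = 3 × 473 = 1419 mol; O₂ fed = 1419 × 2.070 = 2937 mol.
N₂ fed = 2937 × 79/21 = 11050 mol.
Fuel reacted = 0.917 × 473 → ξ = 433.7 mol.
Outlet (n = n₀ + ν ξ):
  C₂H₅OH: 473 − 1(433.7) = 39.26
  O₂: 2937 − 3(433.7) = 1636
  N₂: 11050 (inert)
  CO₂: 0 + 2(433.7) = 867.5
  H₂O: 0 + 3(433.7) = 1301
Dry total = 13590 mol; y_N₂ (dry) = 11050 / 13590 = 0.8129.

0.813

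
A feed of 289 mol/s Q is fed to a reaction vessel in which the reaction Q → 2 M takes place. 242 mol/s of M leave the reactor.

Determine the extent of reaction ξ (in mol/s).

ξ = 121 mol/s

For M: n = n₀ + 2ξ → 242 = 0 + 2ξ, giving ξ = 121 mol/s.
Outlet amounts (n = n₀ + ν ξ):
  Q: 289 − 1(121) = 168
  M: 0 + 2(121) = 242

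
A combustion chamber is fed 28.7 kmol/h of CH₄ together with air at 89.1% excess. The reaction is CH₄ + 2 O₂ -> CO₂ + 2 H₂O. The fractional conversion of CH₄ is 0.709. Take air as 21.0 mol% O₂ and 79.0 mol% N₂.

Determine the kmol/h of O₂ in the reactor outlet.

Stoichiometric O₂ = 2 × 28.7 = 57.4 kmol/h; O₂ fed = 57.4 × 1.891 = 108.5 kmol/h.
N₂ fed = 108.5 × 79/21 = 408.3 kmol/h.
Fuel reacted = 0.709 × 28.7 → ξ = 20.35 kmol/h.
Outlet (n = n₀ + ν ξ):
  CH₄: 28.7 − 1(20.35) = 8.352
  O₂: 108.5 − 2(20.35) = 67.85
  N₂: 408.3 (inert)
  CO₂: 0 + 1(20.35) = 20.35
  H₂O: 0 + 2(20.35) = 40.7

67.8 kmol/h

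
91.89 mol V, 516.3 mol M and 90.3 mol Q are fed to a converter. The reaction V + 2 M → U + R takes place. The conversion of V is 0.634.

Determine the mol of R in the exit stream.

V reacted = 0.634 × 91.89 = 58.26 mol; ν_V = −1, so ξ = 58.26/1 = 58.26 mol.
Outlet amounts (n = n₀ + ν ξ):
  V: 91.89 − 1(58.26) = 33.63
  M: 516.3 − 2(58.26) = 399.8
  U: 0 + 1(58.26) = 58.26
  R: 0 + 1(58.26) = 58.26
  Q: 90.3 (inert)

58.3 mol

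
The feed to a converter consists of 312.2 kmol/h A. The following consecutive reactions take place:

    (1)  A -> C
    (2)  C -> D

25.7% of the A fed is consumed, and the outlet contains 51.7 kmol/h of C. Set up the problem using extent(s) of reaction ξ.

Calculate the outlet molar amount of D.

Conversion of A: A consumed = 1ξ₁ = 0.257 × 312.2 → ξ₁ = 80.24 kmol/h.
C balance: n_C = 0 + 1ξ₁ − 1ξ₂ = 51.7 → ξ₂ = (1·80.24 − 51.7)/1 = 28.54 kmol/h.
Outlet amounts (n = n₀ + Σ ν·ξ):
  A: 312.2 − 1(80.24) = 232
  C: 0 + 1(80.24) − 1(28.54) = 51.7
  D: 0 + 1(28.54) = 28.54

28.5 kmol/h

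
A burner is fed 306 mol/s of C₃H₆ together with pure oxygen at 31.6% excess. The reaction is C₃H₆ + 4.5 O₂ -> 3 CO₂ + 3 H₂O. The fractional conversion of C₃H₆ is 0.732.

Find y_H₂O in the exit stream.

0.301

Stoichiometric O₂ = 4.5 × 306 = 1377 mol/s; O₂ fed = 1377 × 1.316 = 1812 mol/s.
Fuel reacted = 0.732 × 306 → ξ = 224 mol/s.
Outlet (n = n₀ + ν ξ):
  C₃H₆: 306 − 1(224) = 82.01
  O₂: 1812 − 4.5(224) = 804.2
  CO₂: 0 + 3(224) = 672
  H₂O: 0 + 3(224) = 672
Total out = 2230 mol/s; y_H₂O = 672 / 2230 = 0.3013.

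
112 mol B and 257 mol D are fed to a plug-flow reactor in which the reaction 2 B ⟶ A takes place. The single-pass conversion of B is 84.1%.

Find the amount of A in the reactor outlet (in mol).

47.1 mol

B reacted = 0.841 × 112 = 94.19 mol; ν_B = −2, so ξ = 94.19/2 = 47.1 mol.
Outlet amounts (n = n₀ + ν ξ):
  B: 112 − 2(47.1) = 17.81
  A: 0 + 1(47.1) = 47.1
  D: 257 (inert)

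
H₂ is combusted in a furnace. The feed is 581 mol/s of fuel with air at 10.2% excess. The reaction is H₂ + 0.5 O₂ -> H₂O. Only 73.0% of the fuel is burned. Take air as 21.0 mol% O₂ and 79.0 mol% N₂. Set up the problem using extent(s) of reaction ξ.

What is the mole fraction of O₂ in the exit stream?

Stoichiometric O₂ = 0.5 × 581 = 290.5 mol/s; O₂ fed = 290.5 × 1.102 = 320.1 mol/s.
N₂ fed = 320.1 × 79/21 = 1204 mol/s.
Fuel reacted = 0.73 × 581 → ξ = 424.1 mol/s.
Outlet (n = n₀ + ν ξ):
  H₂: 581 − 1(424.1) = 156.9
  O₂: 320.1 − 0.5(424.1) = 108.1
  N₂: 1204 (inert)
  H₂O: 0 + 1(424.1) = 424.1
Total out = 1893 mol/s; y_O₂ = 108.1 / 1893 = 0.05708.

0.0571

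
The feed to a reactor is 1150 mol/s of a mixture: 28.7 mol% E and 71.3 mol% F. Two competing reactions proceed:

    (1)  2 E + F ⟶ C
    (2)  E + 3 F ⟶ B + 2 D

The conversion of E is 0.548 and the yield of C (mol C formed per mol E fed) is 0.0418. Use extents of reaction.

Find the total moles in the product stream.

Yield of C: 1ξ₁ / 330.1 = 0.0418 → ξ₁ = 13.8 mol/s.
Conversion of E: 2ξ₁ + 1ξ₂ = 0.548 × 330.1 = 180.9 → ξ₂ = 153.3 mol/s.
Outlet amounts (n = n₀ + Σ ν·ξ):
  E: 330.1 − 2(13.8) − 1(153.3) = 149.2
  F: 820 − 1(13.8) − 3(153.3) = 346.3
  C: 0 + 1(13.8) = 13.8
  B: 0 + 1(153.3) = 153.3
  D: 0 + 2(153.3) = 306.6
Total out = 149.2 + 346.3 + 13.8 + 153.3 + 306.6 = 969.1 mol/s.

969 mol/s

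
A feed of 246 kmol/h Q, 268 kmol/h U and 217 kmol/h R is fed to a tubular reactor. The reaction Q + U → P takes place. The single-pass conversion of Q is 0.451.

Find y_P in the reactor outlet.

0.179

Q reacted = 0.451 × 246 = 110.9 kmol/h; ν_Q = −1, so ξ = 110.9/1 = 110.9 kmol/h.
Outlet amounts (n = n₀ + ν ξ):
  Q: 246 − 1(110.9) = 135.1
  U: 268 − 1(110.9) = 157.1
  P: 0 + 1(110.9) = 110.9
  R: 217 (inert)
Total out = 620.1 kmol/h; y_P = 110.9 / 620.1 = 0.1789.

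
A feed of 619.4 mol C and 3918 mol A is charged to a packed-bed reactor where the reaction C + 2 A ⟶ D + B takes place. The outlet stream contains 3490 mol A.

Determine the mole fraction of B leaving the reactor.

0.0495

For A: n = n₀ − 2ξ → 3490 = 3918 − 2ξ, giving ξ = 214 mol.
Outlet amounts (n = n₀ + ν ξ):
  C: 619.4 − 1(214) = 405.4
  A: 3918 − 2(214) = 3490
  D: 0 + 1(214) = 214
  B: 0 + 1(214) = 214
Total out = 4323 mol; y_B = 214 / 4323 = 0.0495.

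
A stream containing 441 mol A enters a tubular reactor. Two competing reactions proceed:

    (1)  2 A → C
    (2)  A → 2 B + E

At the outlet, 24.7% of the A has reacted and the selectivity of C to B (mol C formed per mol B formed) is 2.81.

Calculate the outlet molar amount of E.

8.9 mol

Conversion of A: A consumed = 0.247 × 441 = 108.9 mol = 2ξ₁ + 1ξ₂.
Selectivity: 1ξ₁ / (2ξ₂) = 2.81 → ξ₁ = 5.62 ξ₂.
Substitute: (2·5.62 + 1) ξ₂ = 108.9 → ξ₂ = 8.899 mol, ξ₁ = 50.01 mol.
Outlet amounts (n = n₀ + Σ ν·ξ):
  A: 441 − 2(50.01) − 1(8.899) = 332.1
  C: 0 + 1(50.01) = 50.01
  B: 0 + 2(8.899) = 17.8
  E: 0 + 1(8.899) = 8.899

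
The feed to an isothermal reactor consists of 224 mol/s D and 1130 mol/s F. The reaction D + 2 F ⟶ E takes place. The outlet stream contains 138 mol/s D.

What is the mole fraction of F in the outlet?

For D: n = n₀ − 1ξ → 138 = 224 − 1ξ, giving ξ = 86 mol/s.
Outlet amounts (n = n₀ + ν ξ):
  D: 224 − 1(86) = 138
  F: 1130 − 2(86) = 958
  E: 0 + 1(86) = 86
Total out = 1182 mol/s; y_F = 958 / 1182 = 0.8105.

0.81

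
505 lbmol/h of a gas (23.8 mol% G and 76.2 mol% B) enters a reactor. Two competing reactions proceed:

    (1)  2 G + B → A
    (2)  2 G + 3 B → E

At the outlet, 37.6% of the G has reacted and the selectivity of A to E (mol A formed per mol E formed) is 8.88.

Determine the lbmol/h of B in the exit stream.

358 lbmol/h

Conversion of G: G consumed = 0.376 × 120.2 = 45.19 lbmol/h = 2ξ₁ + 2ξ₂.
Selectivity: 1ξ₁ / (1ξ₂) = 8.88 → ξ₁ = 8.88 ξ₂.
Substitute: (2·8.88 + 2) ξ₂ = 45.19 → ξ₂ = 2.287 lbmol/h, ξ₁ = 20.31 lbmol/h.
Outlet amounts (n = n₀ + Σ ν·ξ):
  G: 120.2 − 2(20.31) − 2(2.287) = 75
  B: 384.8 − 1(20.31) − 3(2.287) = 357.6
  A: 0 + 1(20.31) = 20.31
  E: 0 + 1(2.287) = 2.287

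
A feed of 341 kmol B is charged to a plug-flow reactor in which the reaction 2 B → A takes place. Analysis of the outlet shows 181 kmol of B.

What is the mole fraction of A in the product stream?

0.307

For B: n = n₀ − 2ξ → 181 = 341 − 2ξ, giving ξ = 80 kmol.
Outlet amounts (n = n₀ + ν ξ):
  B: 341 − 2(80) = 181
  A: 0 + 1(80) = 80
Total out = 261 kmol; y_A = 80 / 261 = 0.3065.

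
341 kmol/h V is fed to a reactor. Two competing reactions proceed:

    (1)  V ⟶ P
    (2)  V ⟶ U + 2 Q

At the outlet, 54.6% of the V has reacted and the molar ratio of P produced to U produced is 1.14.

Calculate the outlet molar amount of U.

Conversion of V: V consumed = 0.546 × 341 = 186.2 kmol/h = 1ξ₁ + 1ξ₂.
Selectivity: 1ξ₁ / (1ξ₂) = 1.14 → ξ₁ = 1.14 ξ₂.
Substitute: (1·1.14 + 1) ξ₂ = 186.2 → ξ₂ = 87 kmol/h, ξ₁ = 99.18 kmol/h.
Outlet amounts (n = n₀ + Σ ν·ξ):
  V: 341 − 1(99.18) − 1(87) = 154.8
  P: 0 + 1(99.18) = 99.18
  U: 0 + 1(87) = 87
  Q: 0 + 2(87) = 174

87 kmol/h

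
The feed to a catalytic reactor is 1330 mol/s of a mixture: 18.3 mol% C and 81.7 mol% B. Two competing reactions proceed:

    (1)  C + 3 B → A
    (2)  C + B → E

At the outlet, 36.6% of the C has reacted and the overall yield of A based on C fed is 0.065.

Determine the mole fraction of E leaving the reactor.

0.0606

Yield of A: 1ξ₁ / 243.4 = 0.065 → ξ₁ = 15.82 mol/s.
Conversion of C: 1ξ₁ + 1ξ₂ = 0.366 × 243.4 = 89.08 → ξ₂ = 73.26 mol/s.
Outlet amounts (n = n₀ + Σ ν·ξ):
  C: 243.4 − 1(15.82) − 1(73.26) = 154.3
  B: 1087 − 3(15.82) − 1(73.26) = 965.9
  A: 0 + 1(15.82) = 15.82
  E: 0 + 1(73.26) = 73.26
Total out = 1209 mol/s; y_E = 73.26 / 1209 = 0.06058.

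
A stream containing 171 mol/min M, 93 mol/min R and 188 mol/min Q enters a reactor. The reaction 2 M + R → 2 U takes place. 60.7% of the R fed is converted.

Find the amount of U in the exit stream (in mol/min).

R reacted = 0.607 × 93 = 56.45 mol/min; ν_R = −1, so ξ = 56.45/1 = 56.45 mol/min.
Outlet amounts (n = n₀ + ν ξ):
  M: 171 − 2(56.45) = 58.1
  R: 93 − 1(56.45) = 36.55
  U: 0 + 2(56.45) = 112.9
  Q: 188 (inert)

113 mol/min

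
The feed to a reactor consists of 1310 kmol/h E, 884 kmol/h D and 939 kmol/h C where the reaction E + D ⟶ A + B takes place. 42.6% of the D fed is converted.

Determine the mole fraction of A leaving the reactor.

D reacted = 0.426 × 884 = 376.6 kmol/h; ν_D = −1, so ξ = 376.6/1 = 376.6 kmol/h.
Outlet amounts (n = n₀ + ν ξ):
  E: 1310 − 1(376.6) = 933.4
  D: 884 − 1(376.6) = 507.4
  A: 0 + 1(376.6) = 376.6
  B: 0 + 1(376.6) = 376.6
  C: 939 (inert)
Total out = 3133 kmol/h; y_A = 376.6 / 3133 = 0.1202.

0.12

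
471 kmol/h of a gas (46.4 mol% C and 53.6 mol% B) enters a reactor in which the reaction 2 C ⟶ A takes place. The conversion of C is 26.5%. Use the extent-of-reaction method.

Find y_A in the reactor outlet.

C reacted = 0.265 × 218.5 = 57.91 kmol/h; ν_C = −2, so ξ = 57.91/2 = 28.96 kmol/h.
Outlet amounts (n = n₀ + ν ξ):
  C: 218.5 − 2(28.96) = 160.6
  A: 0 + 1(28.96) = 28.96
  B: 252.5 (inert)
Total out = 442 kmol/h; y_A = 28.96 / 442 = 0.06551.

0.0655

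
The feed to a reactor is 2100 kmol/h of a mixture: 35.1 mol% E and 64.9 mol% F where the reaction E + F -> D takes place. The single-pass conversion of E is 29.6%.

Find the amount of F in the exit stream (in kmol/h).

1140 kmol/h

E reacted = 0.296 × 737.1 = 218.2 kmol/h; ν_E = −1, so ξ = 218.2/1 = 218.2 kmol/h.
Outlet amounts (n = n₀ + ν ξ):
  E: 737.1 − 1(218.2) = 518.9
  F: 1363 − 1(218.2) = 1145
  D: 0 + 1(218.2) = 218.2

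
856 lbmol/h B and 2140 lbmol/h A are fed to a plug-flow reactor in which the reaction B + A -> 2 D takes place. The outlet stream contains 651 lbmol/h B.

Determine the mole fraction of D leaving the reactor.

0.137

For B: n = n₀ − 1ξ → 651 = 856 − 1ξ, giving ξ = 205 lbmol/h.
Outlet amounts (n = n₀ + ν ξ):
  B: 856 − 1(205) = 651
  A: 2140 − 1(205) = 1935
  D: 0 + 2(205) = 410
Total out = 2996 lbmol/h; y_D = 410 / 2996 = 0.1368.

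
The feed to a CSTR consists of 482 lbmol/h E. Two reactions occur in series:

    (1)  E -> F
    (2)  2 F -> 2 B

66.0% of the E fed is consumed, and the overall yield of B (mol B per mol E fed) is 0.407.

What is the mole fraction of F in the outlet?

0.253

Conversion of E: E consumed = 1ξ₁ = 0.66 × 482 → ξ₁ = 318.1 lbmol/h.
Yield of B: 2ξ₂ / 482 = 0.407 → ξ₂ = 98.09 lbmol/h.
Outlet amounts (n = n₀ + Σ ν·ξ):
  E: 482 − 1(318.1) = 163.9
  F: 0 + 1(318.1) − 2(98.09) = 121.9
  B: 0 + 2(98.09) = 196.2
Total out = 482 lbmol/h; y_F = 121.9 / 482 = 0.253.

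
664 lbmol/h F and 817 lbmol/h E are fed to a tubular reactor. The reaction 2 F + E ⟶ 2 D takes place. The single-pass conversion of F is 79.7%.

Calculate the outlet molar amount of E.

F reacted = 0.797 × 664 = 529.2 lbmol/h; ν_F = −2, so ξ = 529.2/2 = 264.6 lbmol/h.
Outlet amounts (n = n₀ + ν ξ):
  F: 664 − 2(264.6) = 134.8
  E: 817 − 1(264.6) = 552.4
  D: 0 + 2(264.6) = 529.2

552 lbmol/h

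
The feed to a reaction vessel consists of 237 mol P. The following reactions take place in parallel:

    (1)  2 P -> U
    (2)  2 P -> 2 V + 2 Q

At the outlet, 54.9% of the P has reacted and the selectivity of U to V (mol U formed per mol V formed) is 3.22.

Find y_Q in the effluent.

Conversion of P: P consumed = 0.549 × 237 = 130.1 mol = 2ξ₁ + 2ξ₂.
Selectivity: 1ξ₁ / (2ξ₂) = 3.22 → ξ₁ = 6.44 ξ₂.
Substitute: (2·6.44 + 2) ξ₂ = 130.1 → ξ₂ = 8.744 mol, ξ₁ = 56.31 mol.
Outlet amounts (n = n₀ + Σ ν·ξ):
  P: 237 − 2(56.31) − 2(8.744) = 106.9
  U: 0 + 1(56.31) = 56.31
  V: 0 + 2(8.744) = 17.49
  Q: 0 + 2(8.744) = 17.49
Total out = 198.2 mol; y_Q = 17.49 / 198.2 = 0.08825.

0.0882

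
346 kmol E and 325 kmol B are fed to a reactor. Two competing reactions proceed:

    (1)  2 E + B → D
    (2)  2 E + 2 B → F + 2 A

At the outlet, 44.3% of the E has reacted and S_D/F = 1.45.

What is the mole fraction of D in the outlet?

Conversion of E: E consumed = 0.443 × 346 = 153.3 kmol = 2ξ₁ + 2ξ₂.
Selectivity: 1ξ₁ / (1ξ₂) = 1.45 → ξ₁ = 1.45 ξ₂.
Substitute: (2·1.45 + 2) ξ₂ = 153.3 → ξ₂ = 31.28 kmol, ξ₁ = 45.36 kmol.
Outlet amounts (n = n₀ + Σ ν·ξ):
  E: 346 − 2(45.36) − 2(31.28) = 192.7
  B: 325 − 1(45.36) − 2(31.28) = 217.1
  D: 0 + 1(45.36) = 45.36
  F: 0 + 1(31.28) = 31.28
  A: 0 + 2(31.28) = 62.56
Total out = 549 kmol; y_D = 45.36 / 549 = 0.08262.

0.0826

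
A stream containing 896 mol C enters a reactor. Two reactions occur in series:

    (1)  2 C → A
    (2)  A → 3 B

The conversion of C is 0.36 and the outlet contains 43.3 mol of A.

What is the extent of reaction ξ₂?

ξ₂ = 118 mol

Conversion of C: C consumed = 2ξ₁ = 0.36 × 896 → ξ₁ = 161.3 mol.
A balance: n_A = 0 + 1ξ₁ − 1ξ₂ = 43.3 → ξ₂ = (1·161.3 − 43.3)/1 = 118 mol.
Outlet amounts (n = n₀ + Σ ν·ξ):
  C: 896 − 2(161.3) = 573.4
  A: 0 + 1(161.3) − 1(118) = 43.3
  B: 0 + 3(118) = 353.9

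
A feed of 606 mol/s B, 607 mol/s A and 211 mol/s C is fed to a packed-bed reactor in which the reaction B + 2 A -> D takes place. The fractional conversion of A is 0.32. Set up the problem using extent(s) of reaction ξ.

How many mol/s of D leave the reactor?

97.1 mol/s

A reacted = 0.32 × 607 = 194.2 mol/s; ν_A = −2, so ξ = 194.2/2 = 97.12 mol/s.
Outlet amounts (n = n₀ + ν ξ):
  B: 606 − 1(97.12) = 508.9
  A: 607 − 2(97.12) = 412.8
  D: 0 + 1(97.12) = 97.12
  C: 211 (inert)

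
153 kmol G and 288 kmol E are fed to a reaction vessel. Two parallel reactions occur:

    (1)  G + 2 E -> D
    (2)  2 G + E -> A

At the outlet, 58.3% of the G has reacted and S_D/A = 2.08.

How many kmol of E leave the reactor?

175 kmol

Conversion of G: G consumed = 0.583 × 153 = 89.2 kmol = 1ξ₁ + 2ξ₂.
Selectivity: 1ξ₁ / (1ξ₂) = 2.08 → ξ₁ = 2.08 ξ₂.
Substitute: (1·2.08 + 2) ξ₂ = 89.2 → ξ₂ = 21.86 kmol, ξ₁ = 45.47 kmol.
Outlet amounts (n = n₀ + Σ ν·ξ):
  G: 153 − 1(45.47) − 2(21.86) = 63.8
  E: 288 − 2(45.47) − 1(21.86) = 175.2
  D: 0 + 1(45.47) = 45.47
  A: 0 + 1(21.86) = 21.86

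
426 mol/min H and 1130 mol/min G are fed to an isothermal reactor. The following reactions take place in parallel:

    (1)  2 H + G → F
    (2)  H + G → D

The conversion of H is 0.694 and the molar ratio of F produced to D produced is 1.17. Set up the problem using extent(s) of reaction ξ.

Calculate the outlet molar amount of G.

938 mol/min

Conversion of H: H consumed = 0.694 × 426 = 295.6 mol/min = 2ξ₁ + 1ξ₂.
Selectivity: 1ξ₁ / (1ξ₂) = 1.17 → ξ₁ = 1.17 ξ₂.
Substitute: (2·1.17 + 1) ξ₂ = 295.6 → ξ₂ = 88.52 mol/min, ξ₁ = 103.6 mol/min.
Outlet amounts (n = n₀ + Σ ν·ξ):
  H: 426 − 2(103.6) − 1(88.52) = 130.4
  G: 1130 − 1(103.6) − 1(88.52) = 937.9
  F: 0 + 1(103.6) = 103.6
  D: 0 + 1(88.52) = 88.52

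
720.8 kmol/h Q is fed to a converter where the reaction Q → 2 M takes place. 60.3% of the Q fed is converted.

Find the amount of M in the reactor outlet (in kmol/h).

Q reacted = 0.603 × 720.8 = 434.6 kmol/h; ν_Q = −1, so ξ = 434.6/1 = 434.6 kmol/h.
Outlet amounts (n = n₀ + ν ξ):
  Q: 720.8 − 1(434.6) = 286.2
  M: 0 + 2(434.6) = 869.3

869 kmol/h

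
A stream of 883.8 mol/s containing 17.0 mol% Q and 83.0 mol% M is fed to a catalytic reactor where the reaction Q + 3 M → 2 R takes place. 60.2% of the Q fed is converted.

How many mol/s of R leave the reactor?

Q reacted = 0.602 × 150.2 = 90.45 mol/s; ν_Q = −1, so ξ = 90.45/1 = 90.45 mol/s.
Outlet amounts (n = n₀ + ν ξ):
  Q: 150.2 − 1(90.45) = 59.8
  M: 733.6 − 3(90.45) = 462.2
  R: 0 + 2(90.45) = 180.9

181 mol/s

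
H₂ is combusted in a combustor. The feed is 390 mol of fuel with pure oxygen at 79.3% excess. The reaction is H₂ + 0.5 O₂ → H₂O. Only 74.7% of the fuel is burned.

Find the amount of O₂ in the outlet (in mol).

204 mol

Stoichiometric O₂ = 0.5 × 390 = 195 mol; O₂ fed = 195 × 1.793 = 349.6 mol.
Fuel reacted = 0.747 × 390 → ξ = 291.3 mol.
Outlet (n = n₀ + ν ξ):
  H₂: 390 − 1(291.3) = 98.67
  O₂: 349.6 − 0.5(291.3) = 204
  H₂O: 0 + 1(291.3) = 291.3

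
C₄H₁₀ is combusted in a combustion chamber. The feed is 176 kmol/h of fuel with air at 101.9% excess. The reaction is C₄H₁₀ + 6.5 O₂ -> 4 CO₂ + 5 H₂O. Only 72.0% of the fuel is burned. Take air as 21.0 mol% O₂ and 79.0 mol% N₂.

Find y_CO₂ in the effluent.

Stoichiometric O₂ = 6.5 × 176 = 1144 kmol/h; O₂ fed = 1144 × 2.019 = 2310 kmol/h.
N₂ fed = 2310 × 79/21 = 8689 kmol/h.
Fuel reacted = 0.72 × 176 → ξ = 126.7 kmol/h.
Outlet (n = n₀ + ν ξ):
  C₄H₁₀: 176 − 1(126.7) = 49.28
  O₂: 2310 − 6.5(126.7) = 1486
  N₂: 8689 (inert)
  CO₂: 0 + 4(126.7) = 506.9
  H₂O: 0 + 5(126.7) = 633.6
Total out = 11360 kmol/h; y_CO₂ = 506.9 / 11360 = 0.0446.

0.0446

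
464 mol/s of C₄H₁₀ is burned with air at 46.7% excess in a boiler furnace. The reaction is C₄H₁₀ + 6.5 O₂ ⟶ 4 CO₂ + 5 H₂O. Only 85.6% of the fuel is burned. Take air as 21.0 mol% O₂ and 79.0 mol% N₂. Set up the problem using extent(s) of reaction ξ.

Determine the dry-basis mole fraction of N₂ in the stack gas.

0.826

Stoichiometric O₂ = 6.5 × 464 = 3016 mol/s; O₂ fed = 3016 × 1.467 = 4424 mol/s.
N₂ fed = 4424 × 79/21 = 16640 mol/s.
Fuel reacted = 0.856 × 464 → ξ = 397.2 mol/s.
Outlet (n = n₀ + ν ξ):
  C₄H₁₀: 464 − 1(397.2) = 66.82
  O₂: 4424 − 6.5(397.2) = 1843
  N₂: 16640 (inert)
  CO₂: 0 + 4(397.2) = 1589
  H₂O: 0 + 5(397.2) = 1986
Dry total = 20140 mol/s; y_N₂ (dry) = 16640 / 20140 = 0.8263.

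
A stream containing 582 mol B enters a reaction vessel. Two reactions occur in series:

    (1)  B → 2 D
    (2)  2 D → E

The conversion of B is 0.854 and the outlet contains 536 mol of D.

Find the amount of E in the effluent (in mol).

229 mol

Conversion of B: B consumed = 1ξ₁ = 0.854 × 582 → ξ₁ = 497 mol.
D balance: n_D = 0 + 2ξ₁ − 2ξ₂ = 536 → ξ₂ = (2·497 − 536)/2 = 229 mol.
Outlet amounts (n = n₀ + Σ ν·ξ):
  B: 582 − 1(497) = 84.97
  D: 0 + 2(497) − 2(229) = 536
  E: 0 + 1(229) = 229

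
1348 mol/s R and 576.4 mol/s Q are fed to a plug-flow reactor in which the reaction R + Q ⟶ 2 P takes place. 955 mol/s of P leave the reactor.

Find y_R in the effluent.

0.452

For P: n = n₀ + 2ξ → 955 = 0 + 2ξ, giving ξ = 477.5 mol/s.
Outlet amounts (n = n₀ + ν ξ):
  R: 1348 − 1(477.5) = 870.5
  Q: 576.4 − 1(477.5) = 98.9
  P: 0 + 2(477.5) = 955
Total out = 1924 mol/s; y_R = 870.5 / 1924 = 0.4523.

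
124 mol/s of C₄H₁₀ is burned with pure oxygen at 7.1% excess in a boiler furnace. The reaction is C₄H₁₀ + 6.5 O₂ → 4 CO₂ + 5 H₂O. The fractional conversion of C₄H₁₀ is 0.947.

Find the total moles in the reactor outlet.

Stoichiometric O₂ = 6.5 × 124 = 806 mol/s; O₂ fed = 806 × 1.071 = 863.2 mol/s.
Fuel reacted = 0.947 × 124 → ξ = 117.4 mol/s.
Outlet (n = n₀ + ν ξ):
  C₄H₁₀: 124 − 1(117.4) = 6.572
  O₂: 863.2 − 6.5(117.4) = 99.94
  CO₂: 0 + 4(117.4) = 469.7
  H₂O: 0 + 5(117.4) = 587.1
Total out = 6.572 + 99.94 + 469.7 + 587.1 = 1163 mol/s.

1160 mol/s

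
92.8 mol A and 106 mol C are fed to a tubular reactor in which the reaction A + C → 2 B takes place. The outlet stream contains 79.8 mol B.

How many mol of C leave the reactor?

66.1 mol

For B: n = n₀ + 2ξ → 79.8 = 0 + 2ξ, giving ξ = 39.9 mol.
Outlet amounts (n = n₀ + ν ξ):
  A: 92.8 − 1(39.9) = 52.9
  C: 106 − 1(39.9) = 66.1
  B: 0 + 2(39.9) = 79.8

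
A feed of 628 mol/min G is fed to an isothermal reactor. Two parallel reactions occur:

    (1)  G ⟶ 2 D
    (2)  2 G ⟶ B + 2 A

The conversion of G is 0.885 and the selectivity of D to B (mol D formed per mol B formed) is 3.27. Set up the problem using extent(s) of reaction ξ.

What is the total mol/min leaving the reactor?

Conversion of G: G consumed = 0.885 × 628 = 555.8 mol/min = 1ξ₁ + 2ξ₂.
Selectivity: 2ξ₁ / (1ξ₂) = 3.27 → ξ₁ = 1.635 ξ₂.
Substitute: (1·1.635 + 2) ξ₂ = 555.8 → ξ₂ = 152.9 mol/min, ξ₁ = 250 mol/min.
Outlet amounts (n = n₀ + Σ ν·ξ):
  G: 628 − 1(250) − 2(152.9) = 72.22
  D: 0 + 2(250) = 500
  B: 0 + 1(152.9) = 152.9
  A: 0 + 2(152.9) = 305.8
Total out = 72.22 + 500 + 152.9 + 305.8 = 1031 mol/min.

1030 mol/min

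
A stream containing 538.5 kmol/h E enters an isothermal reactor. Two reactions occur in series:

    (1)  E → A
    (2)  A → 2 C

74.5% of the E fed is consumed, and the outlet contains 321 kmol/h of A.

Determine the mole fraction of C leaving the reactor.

0.259

Conversion of E: E consumed = 1ξ₁ = 0.745 × 538.5 → ξ₁ = 401.2 kmol/h.
A balance: n_A = 0 + 1ξ₁ − 1ξ₂ = 321 → ξ₂ = (1·401.2 − 321)/1 = 80.18 kmol/h.
Outlet amounts (n = n₀ + Σ ν·ξ):
  E: 538.5 − 1(401.2) = 137.3
  A: 0 + 1(401.2) − 1(80.18) = 321
  C: 0 + 2(80.18) = 160.4
Total out = 618.7 kmol/h; y_C = 160.4 / 618.7 = 0.2592.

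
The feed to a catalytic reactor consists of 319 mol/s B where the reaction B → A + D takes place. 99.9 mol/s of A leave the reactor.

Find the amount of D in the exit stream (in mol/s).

99.9 mol/s

For A: n = n₀ + 1ξ → 99.9 = 0 + 1ξ, giving ξ = 99.9 mol/s.
Outlet amounts (n = n₀ + ν ξ):
  B: 319 − 1(99.9) = 219.1
  A: 0 + 1(99.9) = 99.9
  D: 0 + 1(99.9) = 99.9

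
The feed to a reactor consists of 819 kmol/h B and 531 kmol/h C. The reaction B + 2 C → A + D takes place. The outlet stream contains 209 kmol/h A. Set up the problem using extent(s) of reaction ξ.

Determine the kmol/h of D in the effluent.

For A: n = n₀ + 1ξ → 209 = 0 + 1ξ, giving ξ = 209 kmol/h.
Outlet amounts (n = n₀ + ν ξ):
  B: 819 − 1(209) = 610
  C: 531 − 2(209) = 113
  A: 0 + 1(209) = 209
  D: 0 + 1(209) = 209

209 kmol/h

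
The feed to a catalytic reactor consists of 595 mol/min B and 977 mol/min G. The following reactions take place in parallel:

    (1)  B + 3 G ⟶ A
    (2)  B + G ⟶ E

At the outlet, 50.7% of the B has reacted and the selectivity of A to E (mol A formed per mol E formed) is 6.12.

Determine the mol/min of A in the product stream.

Conversion of B: B consumed = 0.507 × 595 = 301.7 mol/min = 1ξ₁ + 1ξ₂.
Selectivity: 1ξ₁ / (1ξ₂) = 6.12 → ξ₁ = 6.12 ξ₂.
Substitute: (1·6.12 + 1) ξ₂ = 301.7 → ξ₂ = 42.37 mol/min, ξ₁ = 259.3 mol/min.
Outlet amounts (n = n₀ + Σ ν·ξ):
  B: 595 − 1(259.3) − 1(42.37) = 293.3
  G: 977 − 3(259.3) − 1(42.37) = 156.7
  A: 0 + 1(259.3) = 259.3
  E: 0 + 1(42.37) = 42.37

259 mol/min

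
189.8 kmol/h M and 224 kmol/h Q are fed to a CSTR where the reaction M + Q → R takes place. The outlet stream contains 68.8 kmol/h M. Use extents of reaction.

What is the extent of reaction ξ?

For M: n = n₀ − 1ξ → 68.8 = 189.8 − 1ξ, giving ξ = 121 kmol/h.
Outlet amounts (n = n₀ + ν ξ):
  M: 189.8 − 1(121) = 68.8
  Q: 224 − 1(121) = 103
  R: 0 + 1(121) = 121

ξ = 121 kmol/h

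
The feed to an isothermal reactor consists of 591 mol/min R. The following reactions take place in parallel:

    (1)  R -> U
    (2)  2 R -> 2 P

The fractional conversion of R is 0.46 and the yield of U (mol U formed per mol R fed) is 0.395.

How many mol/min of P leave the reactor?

38.4 mol/min

Yield of U: 1ξ₁ / 591 = 0.395 → ξ₁ = 233.4 mol/min.
Conversion of R: 1ξ₁ + 2ξ₂ = 0.46 × 591 = 271.9 → ξ₂ = 19.21 mol/min.
Outlet amounts (n = n₀ + Σ ν·ξ):
  R: 591 − 1(233.4) − 2(19.21) = 319.1
  U: 0 + 1(233.4) = 233.4
  P: 0 + 2(19.21) = 38.41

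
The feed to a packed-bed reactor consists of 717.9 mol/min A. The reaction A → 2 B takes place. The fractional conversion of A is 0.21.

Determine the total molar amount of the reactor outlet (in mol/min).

A reacted = 0.21 × 717.9 = 150.8 mol/min; ν_A = −1, so ξ = 150.8/1 = 150.8 mol/min.
Outlet amounts (n = n₀ + ν ξ):
  A: 717.9 − 1(150.8) = 567.1
  B: 0 + 2(150.8) = 301.5
Total out = 567.1 + 301.5 = 868.7 mol/min.

869 mol/min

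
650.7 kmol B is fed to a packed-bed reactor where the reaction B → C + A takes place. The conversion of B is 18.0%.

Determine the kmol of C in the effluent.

117 kmol

B reacted = 0.18 × 650.7 = 117.1 kmol; ν_B = −1, so ξ = 117.1/1 = 117.1 kmol.
Outlet amounts (n = n₀ + ν ξ):
  B: 650.7 − 1(117.1) = 533.6
  C: 0 + 1(117.1) = 117.1
  A: 0 + 1(117.1) = 117.1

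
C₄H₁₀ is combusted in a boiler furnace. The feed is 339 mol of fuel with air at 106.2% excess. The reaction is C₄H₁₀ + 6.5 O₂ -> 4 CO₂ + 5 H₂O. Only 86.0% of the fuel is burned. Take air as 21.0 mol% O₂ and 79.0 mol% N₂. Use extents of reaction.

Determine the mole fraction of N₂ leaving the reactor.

Stoichiometric O₂ = 6.5 × 339 = 2204 mol; O₂ fed = 2204 × 2.062 = 4544 mol.
N₂ fed = 4544 × 79/21 = 17090 mol.
Fuel reacted = 0.86 × 339 → ξ = 291.5 mol.
Outlet (n = n₀ + ν ξ):
  C₄H₁₀: 339 − 1(291.5) = 47.46
  O₂: 4544 − 6.5(291.5) = 2649
  N₂: 17090 (inert)
  CO₂: 0 + 4(291.5) = 1166
  H₂O: 0 + 5(291.5) = 1458
Total out = 22410 mol; y_N₂ = 17090 / 22410 = 0.7626.

0.763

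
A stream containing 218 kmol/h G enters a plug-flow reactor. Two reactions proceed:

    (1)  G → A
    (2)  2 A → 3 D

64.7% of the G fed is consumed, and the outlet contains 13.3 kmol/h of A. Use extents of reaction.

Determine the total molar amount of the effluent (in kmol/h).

282 kmol/h

Conversion of G: G consumed = 1ξ₁ = 0.647 × 218 → ξ₁ = 141 kmol/h.
A balance: n_A = 0 + 1ξ₁ − 2ξ₂ = 13.3 → ξ₂ = (1·141 − 13.3)/2 = 63.87 kmol/h.
Outlet amounts (n = n₀ + Σ ν·ξ):
  G: 218 − 1(141) = 76.95
  A: 0 + 1(141) − 2(63.87) = 13.3
  D: 0 + 3(63.87) = 191.6
Total out = 76.95 + 13.3 + 191.6 = 281.9 kmol/h.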